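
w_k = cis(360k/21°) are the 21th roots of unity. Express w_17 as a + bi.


Angle = 360*17/21 = 291.4286°
a = cos(291.4286°) = 0.3653
b = sin(291.4286°) = -0.9309

0.3653 - 0.9309i


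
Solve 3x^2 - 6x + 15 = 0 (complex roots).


disc = (-6)^2 - 4*3*15 = 36 - 180 = -144
sqrt(|disc|) = sqrt(144) = 12.0000
Real part = 6/(2*3) = 1.0000
Imag part = 12.0000/(2*3) = 2.0000

1.0000 ± 2.0000i


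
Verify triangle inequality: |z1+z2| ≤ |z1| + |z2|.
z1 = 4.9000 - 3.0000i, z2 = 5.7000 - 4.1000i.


|z1| = sqrt(4.9^2 + (-3)^2) = sqrt(33.01) = 5.7454
|z2| = sqrt(5.7^2 + (-4.1)^2) = sqrt(49.3) = 7.0214
z1+z2 = 10.6000 - 7.1000i
|z1+z2| = sqrt(162.77) = 12.7581
|z1|+|z2| = 5.7454 + 7.0214 = 12.7668

|z1+z2| = 12.7581 ≤ |z1|+|z2| = 12.7668 (verified)


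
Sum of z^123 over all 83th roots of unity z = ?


The roots are w_k = w^k with w = e^(2*pi*i/83), and (w^k)^123 = (w^123)^k.
So S = 1 + u + u^2 + ... + u^(82) with u = w^123.
123 = 1*83 + 40, so 123 is not a multiple of 83: u = (w^83)^1 * w^40 = w^40 ≠ 1 (w is a primitive 83th root), while u^83 = (w^83)^123 = 1.
Geometric series: S = (1 - u^83)/(1 - u) = (1 - 1)/(1 - u) = 0

S = 0


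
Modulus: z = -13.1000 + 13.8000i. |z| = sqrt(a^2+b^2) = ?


|z| = sqrt((-13.1)^2 + 13.8^2) = sqrt(171.61 + 190.44) = sqrt(362.05) = 19.0276

|z| = 19.0276


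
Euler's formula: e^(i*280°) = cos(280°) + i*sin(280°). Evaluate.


cos(280°) = 0.1736
sin(280°) = -0.9848

e^(i*280°) = 0.1736 - 0.9848i


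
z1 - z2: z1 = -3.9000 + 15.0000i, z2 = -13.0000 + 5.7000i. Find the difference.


Real: -3.9 + 13 = 9.1
Imag: 15 - 5.7 = 9.3

9.1000 + 9.3000i


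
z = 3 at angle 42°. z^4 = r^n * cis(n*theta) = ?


r^4 = 3^4 = 81
n*theta = 4*42° = 168° = 168° (mod 360)
a = 81*cos(168°) = -79.2300
b = 81*sin(168°) = 16.8408

81 cis(168°) = -79.2300 + 16.8408i


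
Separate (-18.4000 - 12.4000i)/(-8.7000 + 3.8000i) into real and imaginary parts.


Multiply by conjugate: (-18.4000 - 12.4000i)(-8.7000 - 3.8000i) / ((-8.7)^2 + 3.8^2)
Numerator real = -18.4*(-8.7) - (12.4)*3.8 = 112.96
Numerator imag = -12.4*(-8.7) - (-18.4)*3.8 = 177.8
Denominator = 90.13
Re(z) = 112.96/90.13 = 1.2533
Im(z) = 177.8/90.13 = 1.9727

Re(z) = 1.2533, Im(z) = 1.9727


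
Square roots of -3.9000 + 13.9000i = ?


|z| = sqrt(15.21+193.21) = 14.4368
sqrt((|z|+a)/2) = sqrt((14.4368+(-3.9))/2) = sqrt(5.2684) = 2.2953
sqrt((|z|-a)/2) = sqrt((14.4368-(-3.9))/2) = sqrt(9.1684) = 3.0279

±(2.2953 + 3.0279i) i.e. 2.2953 + 3.0279i and -2.2953 - 3.0279i


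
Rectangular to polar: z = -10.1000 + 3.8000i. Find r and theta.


r = sqrt(102.01+14.44) = sqrt(116.45) = 10.7912
theta = atan2(3.8, -10.1) = 159.3818 degrees

r = 10.7912, theta = 159.3818 degrees


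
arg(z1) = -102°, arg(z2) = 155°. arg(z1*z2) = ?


arg(z1*z2) = -102° + 155° = 53°
Normalized to (-180°, 180°]: 53°

53°


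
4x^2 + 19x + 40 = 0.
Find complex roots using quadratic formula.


disc = 19^2 - 4*4*40 = 361 - 640 = -279
sqrt(|disc|) = sqrt(279) = 16.7033
Real part = -19/(2*4) = -2.3750
Imag part = 16.7033/(2*4) = 2.0879

-2.3750 ± 2.0879i


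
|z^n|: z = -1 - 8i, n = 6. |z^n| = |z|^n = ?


|z| = sqrt(1+64) = sqrt(65) = 8.0623
|z^6| = |z|^6 = (sqrt(65))^6 = 65^3 = 274625

|z^6| = 274625


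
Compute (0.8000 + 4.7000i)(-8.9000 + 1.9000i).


Real = 0.8*(-8.9) - 4.7*1.9 = -7.12 - 8.93 = -16.05
Imag = 0.8*1.9 - (8.9)*4.7 = 1.52 - (41.83) = -40.31

-16.0500 - 40.3100i


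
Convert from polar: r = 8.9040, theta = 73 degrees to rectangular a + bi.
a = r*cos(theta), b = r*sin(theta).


a = 8.9040*cos(73°) = 8.9040*0.29237 = 2.6033
b = 8.9040*sin(73°) = 8.9040*0.9563 = 8.5149

2.6033 + 8.5149i


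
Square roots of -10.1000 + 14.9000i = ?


|z| = sqrt(102.01+222.01) = 18.0006
sqrt((|z|+a)/2) = sqrt((18.0006+(-10.1))/2) = sqrt(3.9503) = 1.9875
sqrt((|z|-a)/2) = sqrt((18.0006-(-10.1))/2) = sqrt(14.0503) = 3.7484

±(1.9875 + 3.7484i) i.e. 1.9875 + 3.7484i and -1.9875 - 3.7484i


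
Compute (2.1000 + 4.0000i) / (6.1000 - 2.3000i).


Conjugate of z2 = 6.1000 + 2.3000i
Numerator: (2.1000 + 4.0000i)(6.1000 + 2.3000i) = 3.6100 + 29.2300i
Denominator: 6.1^2 + (-2.3)^2 = 42.5
Result = (3.6100 + 29.2300i)/42.5

0.0849 + 0.6878i


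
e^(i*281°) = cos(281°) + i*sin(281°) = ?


cos(281°) = 0.1908
sin(281°) = -0.9816

e^(i*281°) = 0.1908 - 0.9816i


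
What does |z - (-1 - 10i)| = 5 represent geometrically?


|z - z0| = r is a circle with center z0 and radius r.
Center = (-1, -10), radius = 5

Circle with center (-1, -10) and radius 5


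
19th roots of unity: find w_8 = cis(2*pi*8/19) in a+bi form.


Angle = 360*8/19 = 151.5789°
a = cos(151.5789°) = -0.8795
b = sin(151.5789°) = 0.4759

-0.8795 + 0.4759i


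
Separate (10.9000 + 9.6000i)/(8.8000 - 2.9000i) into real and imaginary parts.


Multiply by conjugate: (10.9000 + 9.6000i)(8.8000 + 2.9000i) / (8.8^2 + (-2.9)^2)
Numerator real = 10.9*8.8 + 9.6*(-2.9) = 68.08
Numerator imag = 9.6*8.8 - 10.9*(-2.9) = 116.09
Denominator = 85.85
Re(z) = 68.08/85.85 = 0.7930
Im(z) = 116.09/85.85 = 1.3522

Re(z) = 0.7930, Im(z) = 1.3522


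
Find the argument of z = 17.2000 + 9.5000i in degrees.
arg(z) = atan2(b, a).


Re = 17.2, Im = 9.5
arg = atan2(9.5, 17.2) = 28.9130 degrees

arg(z) = 28.9130 degrees


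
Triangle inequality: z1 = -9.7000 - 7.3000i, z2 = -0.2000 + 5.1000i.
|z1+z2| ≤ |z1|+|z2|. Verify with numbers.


|z1| = sqrt((-9.7)^2 + (-7.3)^2) = sqrt(147.38) = 12.1400
|z2| = sqrt((-0.2)^2 + 5.1^2) = sqrt(26.05) = 5.1039
z1+z2 = -9.9000 - 2.2000i
|z1+z2| = sqrt(102.85) = 10.1415
|z1|+|z2| = 12.1400 + 5.1039 = 17.2439

|z1+z2| = 10.1415 ≤ |z1|+|z2| = 17.2439 (verified)


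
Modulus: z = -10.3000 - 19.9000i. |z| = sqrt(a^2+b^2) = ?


|z| = sqrt((-10.3)^2 + (-19.9)^2) = sqrt(106.09 + 396.01) = sqrt(502.1) = 22.4076

|z| = 22.4076


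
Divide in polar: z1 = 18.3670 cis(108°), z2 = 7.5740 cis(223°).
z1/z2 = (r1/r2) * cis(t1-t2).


r = 18.3670 / 7.5740 = 2.4250
theta = 108° - 223° = -115° = 245° (mod 360)

2.4250 cis(245°)


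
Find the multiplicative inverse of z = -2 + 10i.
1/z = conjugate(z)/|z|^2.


|z|^2 = 4+100 = 104
1/z = (-2 - 10i)/104

1/z = -0.0192 - 0.0962i


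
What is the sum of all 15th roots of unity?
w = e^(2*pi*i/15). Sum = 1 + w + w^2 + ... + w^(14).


The sum of all 15th roots of unity is 0.
Geometric series: (1 - w^15)/(1 - w) = (1-1)/(1-w) = 0 since w^15 = 1, w ≠ 1.
Alternatively: coefficient of z^14 in z^15 - 1 is 0.

0


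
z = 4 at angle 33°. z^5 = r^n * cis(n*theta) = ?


r^5 = 4^5 = 1024
n*theta = 5*33° = 165° = 165° (mod 360)
a = 1024*cos(165°) = -989.1080
b = 1024*sin(165°) = 265.0307

1024 cis(165°) = -989.1080 + 265.0307i


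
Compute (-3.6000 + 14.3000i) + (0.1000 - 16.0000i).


Real: -3.6 + 0.1 = -3.5
Imag: 14.3 - 16 = -1.7

-3.5000 - 1.7000i


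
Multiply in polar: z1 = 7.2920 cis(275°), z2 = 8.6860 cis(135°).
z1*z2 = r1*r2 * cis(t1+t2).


r = 7.2920 * 8.6860 = 63.3383
theta = 275° + 135° = 410° = 50° (mod 360)

63.3383 cis(50°)


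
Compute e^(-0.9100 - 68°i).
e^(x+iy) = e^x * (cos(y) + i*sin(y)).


e^-0.9100 = 0.4025
cos(-68°) = 0.3746
sin(-68°) = -0.9272
Real = 0.4025*0.3746 = 0.1508
Imag = 0.4025*(-0.9272) = -0.3732

0.1508 - 0.3732i


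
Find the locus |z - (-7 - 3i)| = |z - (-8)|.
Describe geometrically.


Equal distances means the locus is the perpendicular bisector of z1 and z2.
Midpoint = ((-7+(-8))/2, (-3+0)/2) = (-7.5000, -1.5000)

Perpendicular bisector through (-7.5000, -1.5000)


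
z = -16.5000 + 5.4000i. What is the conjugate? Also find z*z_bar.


z_bar = -16.5000 - 5.4000i
z*z_bar = (-16.5)^2 + 5.4^2 = 272.25 + 29.16 = 301.41

z_bar = -16.5000 - 5.4000i, z*z_bar = 301.41


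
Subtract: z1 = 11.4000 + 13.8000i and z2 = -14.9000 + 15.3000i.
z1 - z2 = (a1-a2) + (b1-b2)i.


Real: 11.4 + 14.9 = 26.3
Imag: 13.8 - 15.3 = -1.5

26.3000 - 1.5000i


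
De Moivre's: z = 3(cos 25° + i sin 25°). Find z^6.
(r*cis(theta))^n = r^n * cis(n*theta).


r^6 = 3^6 = 729
n*theta = 6*25° = 150° = 150° (mod 360)
a = 729*cos(150°) = -631.3325
b = 729*sin(150°) = 364.5000

729 cis(150°) = -631.3325 + 364.5000i


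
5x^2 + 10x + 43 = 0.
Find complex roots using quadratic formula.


disc = 10^2 - 4*5*43 = 100 - 860 = -760
sqrt(|disc|) = sqrt(760) = 27.5681
Real part = -10/(2*5) = -1.0000
Imag part = 27.5681/(2*5) = 2.7568

-1.0000 ± 2.7568i


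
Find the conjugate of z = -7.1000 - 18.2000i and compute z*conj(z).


z_bar = -7.1000 + 18.2000i
z*z_bar = (-7.1)^2 + (-18.2)^2 = 50.41 + 331.24 = 381.65

z_bar = -7.1000 + 18.2000i, z*z_bar = 381.65


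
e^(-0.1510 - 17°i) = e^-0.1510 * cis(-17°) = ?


e^-0.1510 = 0.85985
cos(-17°) = 0.9563
sin(-17°) = -0.2924
Real = 0.85985*0.9563 = 0.8223
Imag = 0.85985*(-0.2924) = -0.2514

0.8223 - 0.2514i


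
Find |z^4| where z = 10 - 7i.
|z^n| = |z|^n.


|z| = sqrt(100+49) = sqrt(149) = 12.2066
|z^4| = |z|^4 = (sqrt(149))^4 = 149^2 = 22201

|z^4| = 22201


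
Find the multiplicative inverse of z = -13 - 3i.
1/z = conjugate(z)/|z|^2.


|z|^2 = 169+9 = 178
1/z = (-13 + 3i)/178

1/z = -0.0730 + 0.0169i


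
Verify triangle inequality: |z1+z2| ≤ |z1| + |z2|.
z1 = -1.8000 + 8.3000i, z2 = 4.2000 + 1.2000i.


|z1| = sqrt((-1.8)^2 + 8.3^2) = sqrt(72.13) = 8.4929
|z2| = sqrt(4.2^2 + 1.2^2) = sqrt(19.08) = 4.3681
z1+z2 = 2.4000 + 9.5000i
|z1+z2| = sqrt(96.01) = 9.7985
|z1|+|z2| = 8.4929 + 4.3681 = 12.8610

|z1+z2| = 9.7985 ≤ |z1|+|z2| = 12.8610 (verified)


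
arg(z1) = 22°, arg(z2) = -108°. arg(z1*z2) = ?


arg(z1*z2) = 22° - 108° = -86°
Normalized to (-180°, 180°]: -86°

-86°


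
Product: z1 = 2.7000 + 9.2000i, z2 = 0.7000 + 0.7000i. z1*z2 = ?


Real = 2.7*0.7 - 9.2*0.7 = 1.89 - 6.44 = -4.55
Imag = 2.7*0.7 + 0.7*9.2 = 1.89 + 6.44 = 8.33

-4.5500 + 8.3300i


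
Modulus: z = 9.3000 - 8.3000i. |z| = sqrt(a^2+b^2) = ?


|z| = sqrt(9.3^2 + (-8.3)^2) = sqrt(86.49 + 68.89) = sqrt(155.38) = 12.4652

|z| = 12.4652


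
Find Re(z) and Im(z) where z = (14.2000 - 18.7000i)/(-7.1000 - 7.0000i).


Multiply by conjugate: (14.2000 - 18.7000i)(-7.1000 + 7.0000i) / ((-7.1)^2 + (-7)^2)
Numerator real = 14.2*(-7.1) - (18.7)*(-7) = 30.08
Numerator imag = -18.7*(-7.1) - 14.2*(-7) = 232.17
Denominator = 99.41
Re(z) = 30.08/99.41 = 0.3026
Im(z) = 232.17/99.41 = 2.3355

Re(z) = 0.3026, Im(z) = 2.3355


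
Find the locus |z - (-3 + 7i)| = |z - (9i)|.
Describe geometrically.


Equal distances means the locus is the perpendicular bisector of z1 and z2.
Midpoint = ((-3+0)/2, (7+9)/2) = (-1.5000, 8.0000)

Perpendicular bisector through (-1.5000, 8.0000)


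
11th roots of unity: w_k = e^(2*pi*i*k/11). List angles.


The 11th roots of unity are cis(360k/11°) for k=0..10
Angle step = 360/11 = 32.7273°
Primitive root: cis(32.7273°)
Primitive root = 0.8413 + 0.5406i

11 roots at angles: 0°, 32.7273°, 65.4545°, 98.1818°, 130.9091°, 163.6364°, 196.3636°, 229.0909°, 261.8182°, 294.5455°, 327.2727°


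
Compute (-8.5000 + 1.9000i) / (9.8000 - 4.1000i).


Conjugate of z2 = 9.8000 + 4.1000i
Numerator: (-8.5000 + 1.9000i)(9.8000 + 4.1000i) = -91.0900 - 16.2300i
Denominator: 9.8^2 + (-4.1)^2 = 112.85
Result = (-91.0900 - 16.2300i)/112.85

-0.8072 - 0.1438i


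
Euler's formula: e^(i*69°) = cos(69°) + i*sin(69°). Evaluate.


cos(69°) = 0.3584
sin(69°) = 0.9336

e^(i*69°) = 0.3584 + 0.9336i


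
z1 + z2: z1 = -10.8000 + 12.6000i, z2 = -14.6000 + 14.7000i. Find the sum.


Real: -10.8 - 14.6 = -25.4
Imag: 12.6 + 14.7 = 27.3

-25.4000 + 27.3000i


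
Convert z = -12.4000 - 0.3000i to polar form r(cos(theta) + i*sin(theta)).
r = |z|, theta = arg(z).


r = sqrt(153.76+0.09) = sqrt(153.85) = 12.4036
theta = atan2(-0.3, -12.4) = -178.6141 degrees

r = 12.4036, theta = -178.6141 degrees


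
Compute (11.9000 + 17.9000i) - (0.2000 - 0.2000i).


Real: 11.9 - 0.2 = 11.7
Imag: 17.9 + 0.2 = 18.1

11.7000 + 18.1000i


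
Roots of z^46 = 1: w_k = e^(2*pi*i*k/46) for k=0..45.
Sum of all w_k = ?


The sum of all 46th roots of unity is 0.
Geometric series: (1 - w^46)/(1 - w) = (1-1)/(1-w) = 0 since w^46 = 1, w ≠ 1.
Alternatively: coefficient of z^45 in z^46 - 1 is 0.

0


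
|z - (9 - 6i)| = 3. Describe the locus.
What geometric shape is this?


|z - z0| = r is a circle with center z0 and radius r.
Center = (9, -6), radius = 3

Circle with center (9, -6) and radius 3


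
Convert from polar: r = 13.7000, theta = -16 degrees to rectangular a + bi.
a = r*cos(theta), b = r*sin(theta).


a = 13.7000*cos(-16°) = 13.7000*0.96126 = 13.1693
b = 13.7000*sin(-16°) = 13.7000*(-0.275637) = -3.7762

13.1693 - 3.7762i


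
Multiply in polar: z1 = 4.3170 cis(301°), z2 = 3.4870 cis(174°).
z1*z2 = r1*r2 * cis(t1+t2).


r = 4.3170 * 3.4870 = 15.0534
theta = 301° + 174° = 475° = 115° (mod 360)

15.0534 cis(115°)


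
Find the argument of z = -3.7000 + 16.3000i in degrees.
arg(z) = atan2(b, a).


Re = -3.7, Im = 16.3
arg = atan2(16.3, -3.7) = 102.7891 degrees

arg(z) = 102.7891 degrees


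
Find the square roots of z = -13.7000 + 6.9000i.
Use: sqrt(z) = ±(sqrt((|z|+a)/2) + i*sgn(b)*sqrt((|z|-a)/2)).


|z| = sqrt(187.69+47.61) = 15.3395
sqrt((|z|+a)/2) = sqrt((15.3395+(-13.7))/2) = sqrt(0.8197) = 0.9054
sqrt((|z|-a)/2) = sqrt((15.3395-(-13.7))/2) = sqrt(14.5197) = 3.8105

±(0.9054 + 3.8105i) i.e. 0.9054 + 3.8105i and -0.9054 - 3.8105i


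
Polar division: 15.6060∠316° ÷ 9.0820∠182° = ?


r = 15.6060 / 9.0820 = 1.7183
theta = 316° - 182° = 134° = 134° (mod 360)

1.7183 cis(134°)


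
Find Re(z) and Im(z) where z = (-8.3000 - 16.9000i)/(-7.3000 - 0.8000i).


Multiply by conjugate: (-8.3000 - 16.9000i)(-7.3000 + 0.8000i) / ((-7.3)^2 + (-0.8)^2)
Numerator real = -8.3*(-7.3) - (16.9)*(-0.8) = 74.11
Numerator imag = -16.9*(-7.3) - (-8.3)*(-0.8) = 116.73
Denominator = 53.93
Re(z) = 74.11/53.93 = 1.3742
Im(z) = 116.73/53.93 = 2.1645

Re(z) = 1.3742, Im(z) = 2.1645


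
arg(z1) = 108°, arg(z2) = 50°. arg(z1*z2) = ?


arg(z1*z2) = 108° + 50° = 158°
Normalized to (-180°, 180°]: 158°

158°


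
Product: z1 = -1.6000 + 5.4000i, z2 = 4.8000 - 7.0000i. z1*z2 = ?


Real = -1.6*4.8 - 5.4*(-7) = -7.68 - (-37.8) = 30.12
Imag = -1.6*(-7) + 4.8*5.4 = 11.2 + 25.92 = 37.12

30.1200 + 37.1200i


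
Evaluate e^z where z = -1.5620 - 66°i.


e^-1.5620 = 0.2097
cos(-66°) = 0.4067
sin(-66°) = -0.9135
Real = 0.2097*0.4067 = 0.0853
Imag = 0.2097*(-0.9135) = -0.1916

0.0853 - 0.1916i


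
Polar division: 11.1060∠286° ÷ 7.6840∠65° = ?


r = 11.1060 / 7.6840 = 1.4453
theta = 286° - 65° = 221° = 221° (mod 360)

1.4453 cis(221°)


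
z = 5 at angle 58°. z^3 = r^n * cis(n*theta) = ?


r^3 = 5^3 = 125
n*theta = 3*58° = 174° = 174° (mod 360)
a = 125*cos(174°) = -124.3152
b = 125*sin(174°) = 13.0661

125 cis(174°) = -124.3152 + 13.0661i


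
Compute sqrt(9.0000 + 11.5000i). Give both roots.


|z| = sqrt(81+132.25) = 14.6031
sqrt((|z|+a)/2) = sqrt((14.6031+9)/2) = sqrt(11.8015) = 3.4353
sqrt((|z|-a)/2) = sqrt((14.6031-9)/2) = sqrt(2.8015) = 1.6738

±(3.4353 + 1.6738i) i.e. 3.4353 + 1.6738i and -3.4353 - 1.6738i


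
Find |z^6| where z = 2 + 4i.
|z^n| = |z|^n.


|z| = sqrt(4+16) = sqrt(20) = 4.4721
|z^6| = |z|^6 = (sqrt(20))^6 = 20^3 = 8000

|z^6| = 8000


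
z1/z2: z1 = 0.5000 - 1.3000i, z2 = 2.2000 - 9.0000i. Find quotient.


Conjugate of z2 = 2.2000 + 9.0000i
Numerator: (0.5000 - 1.3000i)(2.2000 + 9.0000i) = 12.8000 + 1.6400i
Denominator: 2.2^2 + (-9)^2 = 85.84
Result = (12.8000 + 1.6400i)/85.84

0.1491 + 0.0191i


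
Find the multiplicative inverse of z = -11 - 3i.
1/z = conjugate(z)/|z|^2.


|z|^2 = 121+9 = 130
1/z = (-11 + 3i)/130

1/z = -0.0846 + 0.0231i


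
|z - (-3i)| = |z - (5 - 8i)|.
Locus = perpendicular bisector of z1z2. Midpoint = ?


Equal distances means the locus is the perpendicular bisector of z1 and z2.
Midpoint = ((0+5)/2, (-3+(-8))/2) = (2.5000, -5.5000)

Perpendicular bisector through (2.5000, -5.5000)


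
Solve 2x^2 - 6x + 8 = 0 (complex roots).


disc = (-6)^2 - 4*2*8 = 36 - 64 = -28
sqrt(|disc|) = sqrt(28) = 5.2915
Real part = 6/(2*2) = 1.5000
Imag part = 5.2915/(2*2) = 1.3229

1.5000 ± 1.3229i


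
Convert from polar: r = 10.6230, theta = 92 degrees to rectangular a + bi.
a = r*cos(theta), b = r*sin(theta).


a = 10.6230*cos(92°) = 10.6230*(-0.0349) = -0.3707
b = 10.6230*sin(92°) = 10.6230*0.99939 = 10.6165

-0.3707 + 10.6165i


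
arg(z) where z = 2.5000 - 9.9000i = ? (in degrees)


Re = 2.5, Im = -9.9
arg = atan2(-9.9, 2.5) = -75.8277 degrees

arg(z) = -75.8277 degrees


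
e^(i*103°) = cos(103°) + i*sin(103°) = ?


cos(103°) = -0.2250
sin(103°) = 0.9744

e^(i*103°) = -0.2250 + 0.9744i


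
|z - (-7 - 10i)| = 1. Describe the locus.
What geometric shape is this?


|z - z0| = r is a circle with center z0 and radius r.
Center = (-7, -10), radius = 1

Circle with center (-7, -10) and radius 1


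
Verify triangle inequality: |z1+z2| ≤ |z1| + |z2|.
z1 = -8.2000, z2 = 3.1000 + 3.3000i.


|z1| = sqrt((-8.2)^2 + 0^2) = sqrt(67.24) = 8.2000
|z2| = sqrt(3.1^2 + 3.3^2) = sqrt(20.5) = 4.5277
z1+z2 = -5.1000 + 3.3000i
|z1+z2| = sqrt(36.9) = 6.0745
|z1|+|z2| = 8.2000 + 4.5277 = 12.7277

|z1+z2| = 6.0745 ≤ |z1|+|z2| = 12.7277 (verified)


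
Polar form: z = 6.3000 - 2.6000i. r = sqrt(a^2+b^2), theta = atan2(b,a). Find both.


r = sqrt(39.69+6.76) = sqrt(46.45) = 6.8154
theta = atan2(-2.6, 6.3) = -22.4259 degrees

r = 6.8154, theta = -22.4259 degrees


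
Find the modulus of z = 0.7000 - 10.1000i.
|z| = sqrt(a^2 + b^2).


|z| = sqrt(0.7^2 + (-10.1)^2) = sqrt(0.49 + 102.01) = sqrt(102.5) = 10.1242

|z| = 10.1242


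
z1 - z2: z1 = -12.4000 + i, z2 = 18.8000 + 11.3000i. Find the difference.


Real: -12.4 - 18.8 = -31.2
Imag: 1 - 11.3 = -10.3

-31.2000 - 10.3000i


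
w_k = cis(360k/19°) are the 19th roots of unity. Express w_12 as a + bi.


Angle = 360*12/19 = 227.3684°
a = cos(227.3684°) = -0.6773
b = sin(227.3684°) = -0.7357

-0.6773 - 0.7357i


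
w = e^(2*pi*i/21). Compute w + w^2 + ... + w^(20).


With w = e^(2*pi*i/21), all 21 of the 21th roots of unity w^0 = 1, w, ..., w^(20) sum to 0: 1 + w + ... + w^(20) = (1 - w^21)/(1 - w) = 0 since w^21 = 1, w ≠ 1.
Removing the root 1: w + w^2 + ... + w^(20) = 0 - 1 = -1

Sum = -1


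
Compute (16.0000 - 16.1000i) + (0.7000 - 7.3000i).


Real: 16 + 0.7 = 16.7
Imag: -16.1 - 7.3 = -23.4

16.7000 - 23.4000i


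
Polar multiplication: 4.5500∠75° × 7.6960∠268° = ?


r = 4.5500 * 7.6960 = 35.0168
theta = 75° + 268° = 343° = 343° (mod 360)

35.0168 cis(343°)


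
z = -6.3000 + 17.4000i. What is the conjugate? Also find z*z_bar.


z_bar = -6.3000 - 17.4000i
z*z_bar = (-6.3)^2 + 17.4^2 = 39.69 + 302.76 = 342.45

z_bar = -6.3000 - 17.4000i, z*z_bar = 342.45


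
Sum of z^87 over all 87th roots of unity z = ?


The roots are w_k = w^k with w = e^(2*pi*i/87), and (w^k)^87 = (w^87)^k.
So S = 1 + u + u^2 + ... + u^(86) with u = w^87.
87 = 1*87 + 0, so 87 is a multiple of 87 and u = (w^87)^1 = 1.
Every one of the 87 terms equals 1: S = 87

S = 87


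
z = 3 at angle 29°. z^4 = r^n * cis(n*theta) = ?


r^4 = 3^4 = 81
n*theta = 4*29° = 116° = 116° (mod 360)
a = 81*cos(116°) = -35.5081
b = 81*sin(116°) = 72.8023

81 cis(116°) = -35.5081 + 72.8023i


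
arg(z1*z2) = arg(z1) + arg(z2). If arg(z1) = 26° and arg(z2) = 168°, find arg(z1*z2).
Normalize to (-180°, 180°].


arg(z1*z2) = 26° + 168° = 194°
Normalized to (-180°, 180°]: -166°

-166°


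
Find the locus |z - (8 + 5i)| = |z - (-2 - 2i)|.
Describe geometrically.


Equal distances means the locus is the perpendicular bisector of z1 and z2.
Midpoint = ((8+(-2))/2, (5+(-2))/2) = (3.0000, 1.5000)

Perpendicular bisector through (3.0000, 1.5000)


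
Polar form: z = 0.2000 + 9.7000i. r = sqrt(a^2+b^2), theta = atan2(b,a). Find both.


r = sqrt(0.04+94.09) = sqrt(94.13) = 9.7021
theta = atan2(9.7, 0.2) = 88.8188 degrees

r = 9.7021, theta = 88.8188 degrees


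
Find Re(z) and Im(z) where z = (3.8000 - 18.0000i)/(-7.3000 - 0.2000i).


Multiply by conjugate: (3.8000 - 18.0000i)(-7.3000 + 0.2000i) / ((-7.3)^2 + (-0.2)^2)
Numerator real = 3.8*(-7.3) - (18)*(-0.2) = -24.14
Numerator imag = -18*(-7.3) - 3.8*(-0.2) = 132.16
Denominator = 53.33
Re(z) = -24.14/53.33 = -0.4527
Im(z) = 132.16/53.33 = 2.4782

Re(z) = -0.4527, Im(z) = 2.4782


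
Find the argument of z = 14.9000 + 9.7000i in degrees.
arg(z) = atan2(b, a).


Re = 14.9, Im = 9.7
arg = atan2(9.7, 14.9) = 33.0644 degrees

arg(z) = 33.0644 degrees


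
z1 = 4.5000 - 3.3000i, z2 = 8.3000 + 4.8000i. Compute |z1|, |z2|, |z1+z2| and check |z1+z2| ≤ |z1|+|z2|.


|z1| = sqrt(4.5^2 + (-3.3)^2) = sqrt(31.14) = 5.5803
|z2| = sqrt(8.3^2 + 4.8^2) = sqrt(91.93) = 9.5880
z1+z2 = 12.8000 + 1.5000i
|z1+z2| = sqrt(166.09) = 12.8876
|z1|+|z2| = 5.5803 + 9.5880 = 15.1683

|z1+z2| = 12.8876 ≤ |z1|+|z2| = 15.1683 (verified)


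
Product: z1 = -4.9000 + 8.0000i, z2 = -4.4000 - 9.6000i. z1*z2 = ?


Real = -4.9*(-4.4) - 8*(-9.6) = 21.56 - (-76.8) = 98.36
Imag = -4.9*(-9.6) - (4.4)*8 = 47.04 - (35.2) = 11.84

98.3600 + 11.8400i


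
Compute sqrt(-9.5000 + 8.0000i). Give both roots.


|z| = sqrt(90.25+64) = 12.4197
sqrt((|z|+a)/2) = sqrt((12.4197+(-9.5))/2) = sqrt(1.4599) = 1.2083
sqrt((|z|-a)/2) = sqrt((12.4197-(-9.5))/2) = sqrt(10.9599) = 3.3106

±(1.2083 + 3.3106i) i.e. 1.2083 + 3.3106i and -1.2083 - 3.3106i


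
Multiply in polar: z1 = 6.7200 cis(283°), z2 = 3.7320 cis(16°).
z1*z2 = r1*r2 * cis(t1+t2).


r = 6.7200 * 3.7320 = 25.0790
theta = 283° + 16° = 299° = 299° (mod 360)

25.0790 cis(299°)


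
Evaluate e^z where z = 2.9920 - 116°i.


e^2.9920 = 19.9255
cos(-116°) = -0.438371
sin(-116°) = -0.898794
Real = 19.9255*(-0.438371) = -8.7348
Imag = 19.9255*(-0.898794) = -17.9089

-8.7348 - 17.9089i


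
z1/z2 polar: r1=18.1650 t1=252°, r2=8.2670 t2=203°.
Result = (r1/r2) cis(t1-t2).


r = 18.1650 / 8.2670 = 2.1973
theta = 252° - 203° = 49° = 49° (mod 360)

2.1973 cis(49°)


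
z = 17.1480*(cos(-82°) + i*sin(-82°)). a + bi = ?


a = 17.1480*cos(-82°) = 17.1480*0.13917 = 2.3865
b = 17.1480*sin(-82°) = 17.1480*(-0.99027) = -16.9811

2.3865 - 16.9811i


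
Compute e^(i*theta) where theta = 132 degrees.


cos(132°) = -0.6691
sin(132°) = 0.7431

e^(i*132°) = -0.6691 + 0.7431i


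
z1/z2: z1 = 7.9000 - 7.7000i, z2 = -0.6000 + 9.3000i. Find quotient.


Conjugate of z2 = -0.6000 - 9.3000i
Numerator: (7.9000 - 7.7000i)(-0.6000 - 9.3000i) = -76.3500 - 68.8500i
Denominator: (-0.6)^2 + 9.3^2 = 86.85
Result = (-76.3500 - 68.8500i)/86.85

-0.8791 - 0.7927i


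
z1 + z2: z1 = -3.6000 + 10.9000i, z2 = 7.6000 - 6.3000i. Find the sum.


Real: -3.6 + 7.6 = 4
Imag: 10.9 - 6.3 = 4.6

4.0000 + 4.6000i


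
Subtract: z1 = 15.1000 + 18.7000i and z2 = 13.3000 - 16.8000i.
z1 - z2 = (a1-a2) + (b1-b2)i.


Real: 15.1 - 13.3 = 1.8
Imag: 18.7 + 16.8 = 35.5

1.8000 + 35.5000i


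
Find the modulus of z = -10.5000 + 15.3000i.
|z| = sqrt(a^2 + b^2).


|z| = sqrt((-10.5)^2 + 15.3^2) = sqrt(110.25 + 234.09) = sqrt(344.34) = 18.5564

|z| = 18.5564


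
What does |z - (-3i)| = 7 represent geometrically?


|z - z0| = r is a circle with center z0 and radius r.
Center = (0, -3), radius = 7

Circle with center (0, -3) and radius 7


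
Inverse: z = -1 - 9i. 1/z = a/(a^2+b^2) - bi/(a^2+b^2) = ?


|z|^2 = 1+81 = 82
1/z = (-1 + 9i)/82

1/z = -0.0122 + 0.1098i


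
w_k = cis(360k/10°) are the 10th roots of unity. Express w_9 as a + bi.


Angle = 360*9/10 = 324°
a = cos(324°) = 0.8090
b = sin(324°) = -0.5878

0.8090 - 0.5878i


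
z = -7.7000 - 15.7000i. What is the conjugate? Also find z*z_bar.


z_bar = -7.7000 + 15.7000i
z*z_bar = (-7.7)^2 + (-15.7)^2 = 59.29 + 246.49 = 305.78

z_bar = -7.7000 + 15.7000i, z*z_bar = 305.78


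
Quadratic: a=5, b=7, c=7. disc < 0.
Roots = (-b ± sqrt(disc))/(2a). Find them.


disc = 7^2 - 4*5*7 = 49 - 140 = -91
sqrt(|disc|) = sqrt(91) = 9.5394
Real part = -7/(2*5) = -0.7000
Imag part = 9.5394/(2*5) = 0.9539

-0.7000 ± 0.9539i


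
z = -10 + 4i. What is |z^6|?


|z| = sqrt(100+16) = sqrt(116) = 10.7703
|z^6| = |z|^6 = (sqrt(116))^6 = 116^3 = 1560896

|z^6| = 1560896


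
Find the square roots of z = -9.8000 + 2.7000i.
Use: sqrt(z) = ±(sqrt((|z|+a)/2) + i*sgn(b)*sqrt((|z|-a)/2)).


|z| = sqrt(96.04+7.29) = 10.1651
sqrt((|z|+a)/2) = sqrt((10.1651+(-9.8))/2) = sqrt(0.1826) = 0.4273
sqrt((|z|-a)/2) = sqrt((10.1651-(-9.8))/2) = sqrt(9.9826) = 3.1595

±(0.4273 + 3.1595i) i.e. 0.4273 + 3.1595i and -0.4273 - 3.1595i


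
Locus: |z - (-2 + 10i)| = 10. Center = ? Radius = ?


|z - z0| = r is a circle with center z0 and radius r.
Center = (-2, 10), radius = 10

Circle with center (-2, 10) and radius 10


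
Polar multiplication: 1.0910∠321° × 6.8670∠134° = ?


r = 1.0910 * 6.8670 = 7.4919
theta = 321° + 134° = 455° = 95° (mod 360)

7.4919 cis(95°)


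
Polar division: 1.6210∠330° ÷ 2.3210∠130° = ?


r = 1.6210 / 2.3210 = 0.6984
theta = 330° - 130° = 200° = 200° (mod 360)

0.6984 cis(200°)


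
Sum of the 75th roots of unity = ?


The sum of all 75th roots of unity is 0.
Geometric series: (1 - w^75)/(1 - w) = (1-1)/(1-w) = 0 since w^75 = 1, w ≠ 1.
Alternatively: coefficient of z^74 in z^75 - 1 is 0.

0


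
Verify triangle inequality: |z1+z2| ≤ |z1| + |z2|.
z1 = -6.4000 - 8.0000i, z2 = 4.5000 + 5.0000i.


|z1| = sqrt((-6.4)^2 + (-8)^2) = sqrt(104.96) = 10.2450
|z2| = sqrt(4.5^2 + 5^2) = sqrt(45.25) = 6.7268
z1+z2 = -1.9000 - 3.0000i
|z1+z2| = sqrt(12.61) = 3.5511
|z1|+|z2| = 10.2450 + 6.7268 = 16.9718

|z1+z2| = 3.5511 ≤ |z1|+|z2| = 16.9718 (verified)


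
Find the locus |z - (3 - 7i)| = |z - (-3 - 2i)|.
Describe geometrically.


Equal distances means the locus is the perpendicular bisector of z1 and z2.
Midpoint = ((3+(-3))/2, (-7+(-2))/2) = (0, -4.5000)

Perpendicular bisector through (0, -4.5000)


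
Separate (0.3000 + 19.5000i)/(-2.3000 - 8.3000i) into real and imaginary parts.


Multiply by conjugate: (0.3000 + 19.5000i)(-2.3000 + 8.3000i) / ((-2.3)^2 + (-8.3)^2)
Numerator real = 0.3*(-2.3) + 19.5*(-8.3) = -162.54
Numerator imag = 19.5*(-2.3) - 0.3*(-8.3) = -42.36
Denominator = 74.18
Re(z) = -162.54/74.18 = -2.1912
Im(z) = -42.36/74.18 = -0.5710

Re(z) = -2.1912, Im(z) = -0.5710


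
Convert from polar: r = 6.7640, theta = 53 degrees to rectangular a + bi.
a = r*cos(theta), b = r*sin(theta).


a = 6.7640*cos(53°) = 6.7640*0.60182 = 4.0707
b = 6.7640*sin(53°) = 6.7640*0.79864 = 5.4020

4.0707 + 5.4020i


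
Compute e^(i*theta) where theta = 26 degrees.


cos(26°) = 0.8988
sin(26°) = 0.4384

e^(i*26°) = 0.8988 + 0.4384i


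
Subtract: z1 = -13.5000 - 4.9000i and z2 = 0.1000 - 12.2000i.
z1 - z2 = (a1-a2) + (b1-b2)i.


Real: -13.5 - 0.1 = -13.6
Imag: -4.9 + 12.2 = 7.3

-13.6000 + 7.3000i


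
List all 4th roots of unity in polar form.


The 4th roots of unity are cis(360k/4°) for k=0..3
Angle step = 360/4 = 90°
Primitive root: cis(90°)
Primitive root = 0 + 1.0000i

4 roots at angles: 0°, 90°, 180°, 270°


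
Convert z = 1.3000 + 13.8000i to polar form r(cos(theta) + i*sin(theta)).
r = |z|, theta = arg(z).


r = sqrt(1.69+190.44) = sqrt(192.13) = 13.8611
theta = atan2(13.8, 1.3) = 84.6185 degrees

r = 13.8611, theta = 84.6185 degrees


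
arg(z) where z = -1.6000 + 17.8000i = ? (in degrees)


Re = -1.6, Im = 17.8
arg = atan2(17.8, -1.6) = 95.1364 degrees

arg(z) = 95.1364 degrees


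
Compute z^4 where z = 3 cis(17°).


r^4 = 3^4 = 81
n*theta = 4*17° = 68° = 68° (mod 360)
a = 81*cos(68°) = 30.3431
b = 81*sin(68°) = 75.1019

81 cis(68°) = 30.3431 + 75.1019i


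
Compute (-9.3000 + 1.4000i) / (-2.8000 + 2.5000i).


Conjugate of z2 = -2.8000 - 2.5000i
Numerator: (-9.3000 + 1.4000i)(-2.8000 - 2.5000i) = 29.5400 + 19.3300i
Denominator: (-2.8)^2 + 2.5^2 = 14.09
Result = (29.5400 + 19.3300i)/14.09

2.0965 + 1.3719i


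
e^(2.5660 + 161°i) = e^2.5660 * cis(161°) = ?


e^2.5660 = 13.0137
cos(161°) = -0.94552
sin(161°) = 0.325568
Real = 13.0137*(-0.94552) = -12.3047
Imag = 13.0137*0.325568 = 4.2368

-12.3047 + 4.2368i


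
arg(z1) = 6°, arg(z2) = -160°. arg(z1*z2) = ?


arg(z1*z2) = 6° - 160° = -154°
Normalized to (-180°, 180°]: -154°

-154°


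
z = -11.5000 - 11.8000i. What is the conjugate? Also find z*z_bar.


z_bar = -11.5000 + 11.8000i
z*z_bar = (-11.5)^2 + (-11.8)^2 = 132.25 + 139.24 = 271.49

z_bar = -11.5000 + 11.8000i, z*z_bar = 271.49


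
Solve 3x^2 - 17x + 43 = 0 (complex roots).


disc = (-17)^2 - 4*3*43 = 289 - 516 = -227
sqrt(|disc|) = sqrt(227) = 15.0665
Real part = 17/(2*3) = 2.8333
Imag part = 15.0665/(2*3) = 2.5111

2.8333 ± 2.5111i


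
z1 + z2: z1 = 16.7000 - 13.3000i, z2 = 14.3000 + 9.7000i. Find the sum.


Real: 16.7 + 14.3 = 31
Imag: -13.3 + 9.7 = -3.6

31.0000 - 3.6000i


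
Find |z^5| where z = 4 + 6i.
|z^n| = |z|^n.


|z| = sqrt(16+36) = sqrt(52) = 7.2111
|z^5| = |z|^5 = (sqrt(52))^5 = 52^2 * sqrt(52) = 2704*sqrt(52)

|z^5| = 2704*sqrt(52) ≈ 19498.8213


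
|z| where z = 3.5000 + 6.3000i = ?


|z| = sqrt(3.5^2 + 6.3^2) = sqrt(12.25 + 39.69) = sqrt(51.94) = 7.2069

|z| = 7.2069


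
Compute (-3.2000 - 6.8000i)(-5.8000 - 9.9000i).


Real = -3.2*(-5.8) - (-6.8)*(-9.9) = 18.56 - 67.32 = -48.76
Imag = -3.2*(-9.9) - (5.8)*(-6.8) = 31.68 + 39.44 = 71.12

-48.7600 + 71.1200i


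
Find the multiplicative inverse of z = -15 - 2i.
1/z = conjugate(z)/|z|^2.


|z|^2 = 225+4 = 229
1/z = (-15 + 2i)/229

1/z = -0.0655 + 0.0087i


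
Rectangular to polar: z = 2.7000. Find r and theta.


r = sqrt(7.29+0) = sqrt(7.29) = 2.7000
theta = atan2(0, 2.7) = 0 degrees

r = 2.7000, theta = 0 degrees


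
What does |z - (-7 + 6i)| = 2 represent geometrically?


|z - z0| = r is a circle with center z0 and radius r.
Center = (-7, 6), radius = 2

Circle with center (-7, 6) and radius 2


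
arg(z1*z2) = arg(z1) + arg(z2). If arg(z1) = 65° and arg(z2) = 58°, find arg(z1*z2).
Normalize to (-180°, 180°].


arg(z1*z2) = 65° + 58° = 123°
Normalized to (-180°, 180°]: 123°

123°


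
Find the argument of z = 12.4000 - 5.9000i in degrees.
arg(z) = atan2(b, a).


Re = 12.4, Im = -5.9
arg = atan2(-5.9, 12.4) = -25.4454 degrees

arg(z) = -25.4454 degrees


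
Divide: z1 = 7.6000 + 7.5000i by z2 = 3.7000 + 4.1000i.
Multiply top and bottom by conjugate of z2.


Conjugate of z2 = 3.7000 - 4.1000i
Numerator: (7.6000 + 7.5000i)(3.7000 - 4.1000i) = 58.8700 - 3.4100i
Denominator: 3.7^2 + 4.1^2 = 30.5
Result = (58.8700 - 3.4100i)/30.5

1.9302 - 0.1118i


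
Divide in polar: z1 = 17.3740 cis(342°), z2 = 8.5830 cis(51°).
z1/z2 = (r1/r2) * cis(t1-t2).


r = 17.3740 / 8.5830 = 2.0242
theta = 342° - 51° = 291° = 291° (mod 360)

2.0242 cis(291°)


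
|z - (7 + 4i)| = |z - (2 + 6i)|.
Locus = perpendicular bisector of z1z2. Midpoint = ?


Equal distances means the locus is the perpendicular bisector of z1 and z2.
Midpoint = ((7+2)/2, (4+6)/2) = (4.5000, 5.0000)

Perpendicular bisector through (4.5000, 5.0000)


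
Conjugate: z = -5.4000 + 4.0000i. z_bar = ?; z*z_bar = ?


z_bar = -5.4000 - 4.0000i
z*z_bar = (-5.4)^2 + 4^2 = 29.16 + 16 = 45.16

z_bar = -5.4000 - 4.0000i, z*z_bar = 45.16


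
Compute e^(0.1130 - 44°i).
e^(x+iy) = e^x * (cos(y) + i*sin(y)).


e^0.1130 = 1.1196
cos(-44°) = 0.71934
sin(-44°) = -0.6947
Real = 1.1196*0.71934 = 0.8054
Imag = 1.1196*(-0.6947) = -0.7778

0.8054 - 0.7778i


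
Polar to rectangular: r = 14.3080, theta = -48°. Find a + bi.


a = 14.3080*cos(-48°) = 14.3080*0.66913 = 9.5739
b = 14.3080*sin(-48°) = 14.3080*(-0.743145) = -10.6329

9.5739 - 10.6329i


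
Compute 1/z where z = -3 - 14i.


|z|^2 = 9+196 = 205
1/z = (-3 + 14i)/205

1/z = -0.0146 + 0.0683i


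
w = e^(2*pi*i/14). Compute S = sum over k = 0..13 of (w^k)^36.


The roots are w_k = w^k with w = e^(2*pi*i/14), and (w^k)^36 = (w^36)^k.
So S = 1 + u + u^2 + ... + u^(13) with u = w^36.
36 = 2*14 + 8, so 36 is not a multiple of 14: u = (w^14)^2 * w^8 = w^8 ≠ 1 (w is a primitive 14th root), while u^14 = (w^14)^36 = 1.
Geometric series: S = (1 - u^14)/(1 - u) = (1 - 1)/(1 - u) = 0

S = 0


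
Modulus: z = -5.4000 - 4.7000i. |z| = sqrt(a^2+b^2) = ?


|z| = sqrt((-5.4)^2 + (-4.7)^2) = sqrt(29.16 + 22.09) = sqrt(51.25) = 7.1589

|z| = 7.1589


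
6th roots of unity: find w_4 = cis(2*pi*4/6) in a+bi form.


Angle = 360*4/6 = 240°
a = cos(240°) = -0.5000
b = sin(240°) = -0.8660

-0.5000 - 0.8660i


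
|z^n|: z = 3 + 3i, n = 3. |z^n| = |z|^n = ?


|z| = sqrt(9+9) = sqrt(18) = 4.2426
|z^3| = |z|^3 = (sqrt(18))^3 = 18*sqrt(18)

|z^3| = 18*sqrt(18) ≈ 76.3675


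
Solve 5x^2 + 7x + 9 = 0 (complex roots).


disc = 7^2 - 4*5*9 = 49 - 180 = -131
sqrt(|disc|) = sqrt(131) = 11.4455
Real part = -7/(2*5) = -0.7000
Imag part = 11.4455/(2*5) = 1.1446

-0.7000 ± 1.1446i


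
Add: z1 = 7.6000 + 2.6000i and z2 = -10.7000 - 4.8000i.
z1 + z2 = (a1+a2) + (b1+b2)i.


Real: 7.6 - 10.7 = -3.1
Imag: 2.6 - 4.8 = -2.2

-3.1000 - 2.2000i


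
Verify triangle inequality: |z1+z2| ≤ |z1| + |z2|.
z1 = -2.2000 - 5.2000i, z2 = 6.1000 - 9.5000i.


|z1| = sqrt((-2.2)^2 + (-5.2)^2) = sqrt(31.88) = 5.6462
|z2| = sqrt(6.1^2 + (-9.5)^2) = sqrt(127.46) = 11.2898
z1+z2 = 3.9000 - 14.7000i
|z1+z2| = sqrt(231.3) = 15.2086
|z1|+|z2| = 5.6462 + 11.2898 = 16.9360

|z1+z2| = 15.2086 ≤ |z1|+|z2| = 16.9360 (verified)


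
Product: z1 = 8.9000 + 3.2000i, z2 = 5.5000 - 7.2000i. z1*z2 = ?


Real = 8.9*5.5 - 3.2*(-7.2) = 48.95 - (-23.04) = 71.99
Imag = 8.9*(-7.2) + 5.5*3.2 = -64.08 + 17.6 = -46.48

71.9900 - 46.4800i


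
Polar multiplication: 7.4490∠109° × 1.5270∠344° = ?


r = 7.4490 * 1.5270 = 11.3746
theta = 109° + 344° = 453° = 93° (mod 360)

11.3746 cis(93°)


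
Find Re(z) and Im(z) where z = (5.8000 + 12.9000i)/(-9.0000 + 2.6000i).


Multiply by conjugate: (5.8000 + 12.9000i)(-9.0000 - 2.6000i) / ((-9)^2 + 2.6^2)
Numerator real = 5.8*(-9) + 12.9*2.6 = -18.66
Numerator imag = 12.9*(-9) - 5.8*2.6 = -131.18
Denominator = 87.76
Re(z) = -18.66/87.76 = -0.2126
Im(z) = -131.18/87.76 = -1.4948

Re(z) = -0.2126, Im(z) = -1.4948


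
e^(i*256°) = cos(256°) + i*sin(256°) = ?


cos(256°) = -0.2419
sin(256°) = -0.9703

e^(i*256°) = -0.2419 - 0.9703i


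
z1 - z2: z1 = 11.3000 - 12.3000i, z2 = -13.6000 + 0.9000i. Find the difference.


Real: 11.3 + 13.6 = 24.9
Imag: -12.3 - 0.9 = -13.2

24.9000 - 13.2000i


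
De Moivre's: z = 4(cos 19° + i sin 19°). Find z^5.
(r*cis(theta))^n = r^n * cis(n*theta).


r^5 = 4^5 = 1024
n*theta = 5*19° = 95° = 95° (mod 360)
a = 1024*cos(95°) = -89.2475
b = 1024*sin(95°) = 1020.1034

1024 cis(95°) = -89.2475 + 1020.1034i


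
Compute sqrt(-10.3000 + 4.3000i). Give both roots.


|z| = sqrt(106.09+18.49) = 11.1615
sqrt((|z|+a)/2) = sqrt((11.1615+(-10.3))/2) = sqrt(0.4308) = 0.6563
sqrt((|z|-a)/2) = sqrt((11.1615-(-10.3))/2) = sqrt(10.7308) = 3.2758

±(0.6563 + 3.2758i) i.e. 0.6563 + 3.2758i and -0.6563 - 3.2758i


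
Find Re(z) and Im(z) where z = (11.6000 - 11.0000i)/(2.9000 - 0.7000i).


Multiply by conjugate: (11.6000 - 11.0000i)(2.9000 + 0.7000i) / (2.9^2 + (-0.7)^2)
Numerator real = 11.6*2.9 - (11)*(-0.7) = 41.34
Numerator imag = -11*2.9 - 11.6*(-0.7) = -23.78
Denominator = 8.9
Re(z) = 41.34/8.9 = 4.6449
Im(z) = -23.78/8.9 = -2.6719

Re(z) = 4.6449, Im(z) = -2.6719


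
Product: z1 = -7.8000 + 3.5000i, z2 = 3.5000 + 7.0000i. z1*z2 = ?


Real = -7.8*3.5 - 3.5*7 = -27.3 - 24.5 = -51.8
Imag = -7.8*7 + 3.5*3.5 = -54.6 + 12.25 = -42.35

-51.8000 - 42.3500i


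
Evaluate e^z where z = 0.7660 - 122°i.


e^0.7660 = 2.15114
cos(-122°) = -0.5299
sin(-122°) = -0.84805
Real = 2.15114*(-0.5299) = -1.1399
Imag = 2.15114*(-0.84805) = -1.8243

-1.1399 - 1.8243i


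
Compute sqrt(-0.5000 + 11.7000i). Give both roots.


|z| = sqrt(0.25+136.89) = 11.7107
sqrt((|z|+a)/2) = sqrt((11.7107+(-0.5))/2) = sqrt(5.6053) = 2.3676
sqrt((|z|-a)/2) = sqrt((11.7107-(-0.5))/2) = sqrt(6.1053) = 2.4709

±(2.3676 + 2.4709i) i.e. 2.3676 + 2.4709i and -2.3676 - 2.4709i


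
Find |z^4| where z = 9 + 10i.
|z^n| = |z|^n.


|z| = sqrt(81+100) = sqrt(181) = 13.4536
|z^4| = |z|^4 = (sqrt(181))^4 = 181^2 = 32761

|z^4| = 32761


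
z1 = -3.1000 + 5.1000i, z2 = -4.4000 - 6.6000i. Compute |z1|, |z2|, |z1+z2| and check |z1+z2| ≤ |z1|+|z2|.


|z1| = sqrt((-3.1)^2 + 5.1^2) = sqrt(35.62) = 5.9682
|z2| = sqrt((-4.4)^2 + (-6.6)^2) = sqrt(62.92) = 7.9322
z1+z2 = -7.5000 - 1.5000i
|z1+z2| = sqrt(58.5) = 7.6485
|z1|+|z2| = 5.9682 + 7.9322 = 13.9004

|z1+z2| = 7.6485 ≤ |z1|+|z2| = 13.9004 (verified)


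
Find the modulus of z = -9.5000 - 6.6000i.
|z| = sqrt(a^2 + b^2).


|z| = sqrt((-9.5)^2 + (-6.6)^2) = sqrt(90.25 + 43.56) = sqrt(133.81) = 11.5676

|z| = 11.5676


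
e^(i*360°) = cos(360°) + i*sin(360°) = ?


cos(360°) = 1.0000
sin(360°) = 0

e^(i*360°) = 1.0000 + 0i


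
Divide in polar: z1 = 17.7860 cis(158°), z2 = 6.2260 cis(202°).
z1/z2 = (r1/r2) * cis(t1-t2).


r = 17.7860 / 6.2260 = 2.8567
theta = 158° - 202° = -44° = 316° (mod 360)

2.8567 cis(316°)


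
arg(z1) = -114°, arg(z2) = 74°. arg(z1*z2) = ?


arg(z1*z2) = -114° + 74° = -40°
Normalized to (-180°, 180°]: -40°

-40°


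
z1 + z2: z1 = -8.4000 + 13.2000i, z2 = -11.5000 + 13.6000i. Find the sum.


Real: -8.4 - 11.5 = -19.9
Imag: 13.2 + 13.6 = 26.8

-19.9000 + 26.8000i


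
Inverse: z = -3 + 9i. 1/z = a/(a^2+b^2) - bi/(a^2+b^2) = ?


|z|^2 = 9+81 = 90
1/z = (-3 - 9i)/90

1/z = -0.0333 - 0.1000i


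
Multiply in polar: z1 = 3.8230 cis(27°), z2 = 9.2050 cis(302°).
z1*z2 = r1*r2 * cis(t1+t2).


r = 3.8230 * 9.2050 = 35.1907
theta = 27° + 302° = 329° = 329° (mod 360)

35.1907 cis(329°)


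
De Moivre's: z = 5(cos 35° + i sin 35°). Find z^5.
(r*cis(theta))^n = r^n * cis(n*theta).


r^5 = 5^5 = 3125
n*theta = 5*35° = 175° = 175° (mod 360)
a = 3125*cos(175°) = -3113.1084
b = 3125*sin(175°) = 272.3617

3125 cis(175°) = -3113.1084 + 272.3617i


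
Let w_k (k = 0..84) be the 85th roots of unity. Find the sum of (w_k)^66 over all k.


The roots are w_k = w^k with w = e^(2*pi*i/85), and (w^k)^66 = (w^66)^k.
So S = 1 + u + u^2 + ... + u^(84) with u = w^66.
66 = 0*85 + 66, so 66 is not a multiple of 85: u = w^66 ≠ 1 (w is a primitive 85th root), while u^85 = (w^85)^66 = 1.
Geometric series: S = (1 - u^85)/(1 - u) = (1 - 1)/(1 - u) = 0

S = 0


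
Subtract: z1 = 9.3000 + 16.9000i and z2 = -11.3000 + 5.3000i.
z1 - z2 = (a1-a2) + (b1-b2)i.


Real: 9.3 + 11.3 = 20.6
Imag: 16.9 - 5.3 = 11.6

20.6000 + 11.6000i


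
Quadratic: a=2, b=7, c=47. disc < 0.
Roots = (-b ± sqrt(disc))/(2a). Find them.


disc = 7^2 - 4*2*47 = 49 - 376 = -327
sqrt(|disc|) = sqrt(327) = 18.0831
Real part = -7/(2*2) = -1.7500
Imag part = 18.0831/(2*2) = 4.5208

-1.7500 ± 4.5208i


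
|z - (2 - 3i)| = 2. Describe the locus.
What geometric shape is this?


|z - z0| = r is a circle with center z0 and radius r.
Center = (2, -3), radius = 2

Circle with center (2, -3) and radius 2


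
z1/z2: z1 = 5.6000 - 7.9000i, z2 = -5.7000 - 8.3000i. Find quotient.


Conjugate of z2 = -5.7000 + 8.3000i
Numerator: (5.6000 - 7.9000i)(-5.7000 + 8.3000i) = 33.6500 + 91.5100i
Denominator: (-5.7)^2 + (-8.3)^2 = 101.38
Result = (33.6500 + 91.5100i)/101.38

0.3319 + 0.9026i


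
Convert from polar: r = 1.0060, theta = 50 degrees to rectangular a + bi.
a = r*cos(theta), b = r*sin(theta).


a = 1.0060*cos(50°) = 1.0060*0.64279 = 0.6466
b = 1.0060*sin(50°) = 1.0060*0.766 = 0.7706

0.6466 + 0.7706i
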